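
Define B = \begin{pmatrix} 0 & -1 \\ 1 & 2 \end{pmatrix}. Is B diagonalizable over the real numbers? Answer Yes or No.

Characteristic polynomial: p(λ) = λ^2 - 2λ + 1 = (λ - 1)^2.
λ = 1 has algebraic multiplicity 2; rank(B − 1I) = 1, so geometric multiplicity = 1.
Geometric multiplicity < algebraic multiplicity, so B is not diagonalizable.

No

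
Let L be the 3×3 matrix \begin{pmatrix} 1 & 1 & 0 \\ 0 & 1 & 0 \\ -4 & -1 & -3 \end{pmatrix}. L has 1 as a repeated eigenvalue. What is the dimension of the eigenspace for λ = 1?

L − 1I = [[0, 1, 0], [0, 0, 0], [-4, -1, -4]].
This matrix has rank 2, so its null space has dimension 3 − 2 = 1.

1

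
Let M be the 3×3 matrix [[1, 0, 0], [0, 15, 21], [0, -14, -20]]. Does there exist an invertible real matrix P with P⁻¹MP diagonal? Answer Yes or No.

Yes

Characteristic polynomial: p(t) = t^3 + 4t^2 - 11t + 6 = (t - 1)^2(t + 6).
t = 1 has algebraic multiplicity 2; rank(M − 1I) = 1, so geometric multiplicity = 2.
Every eigenvalue has geometric = algebraic multiplicity, so M is diagonalizable.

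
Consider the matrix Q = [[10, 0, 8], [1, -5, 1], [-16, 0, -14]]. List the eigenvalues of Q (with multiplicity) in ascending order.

Characteristic polynomial: p(r) = r^3 + 9r^2 + 8r - 60 = (r - 2)(r + 5)(r + 6).
Roots (with multiplicity): -6, -5, 2.

-6, -5, 2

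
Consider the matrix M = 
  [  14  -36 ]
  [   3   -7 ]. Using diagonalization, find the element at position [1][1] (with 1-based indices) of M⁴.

2452

Characteristic polynomial: t^2 - 7t + 10 = (t - 5)(t - 2), so the eigenvalues are 2, 5.
t=2: eigenvector (3, 1).
t=5: eigenvector (4, 1).
P = [[3, 4], [1, 1]], D = diag(2, 5), P⁻¹ = [[-1, 4], [1, -3]].
M⁴ = P·diag(16, 625)·P⁻¹ = [[2452, -7308], [609, -1811]].
The requested entry is 2452.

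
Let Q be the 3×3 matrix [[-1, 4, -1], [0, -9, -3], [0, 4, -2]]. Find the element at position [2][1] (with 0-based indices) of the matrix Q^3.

Characteristic polynomial: s^3 + 12s^2 + 41s + 30 = (s + 1)(s + 5)(s + 6), so the eigenvalues are -6, -5, -1.
s=-1: eigenvector (1, 0, 0).
s=-6: eigenvector (-1, 1, -1).
s=-5: eigenvector (4, -3, 4).
P = [[1, -1, 4], [0, 1, -3], [0, -1, 4]], D = diag(-1, -6, -5), P⁻¹ = [[1, 0, -1], [0, 4, 3], [0, 1, 1]].
Q³ = P·diag(-1, -216, -125)·P⁻¹ = [[-1, 364, 149], [0, -489, -273], [0, 364, 148]].
The requested entry is 364.

364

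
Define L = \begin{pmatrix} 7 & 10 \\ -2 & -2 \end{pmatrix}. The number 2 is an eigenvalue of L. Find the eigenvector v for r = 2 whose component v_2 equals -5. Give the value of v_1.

L − 2I = [[5, 10], [-2, -4]].
Solving (L − 2I)v = 0 gives the eigenspace spanned by (10, -5).
With v_2 = -5, v = (10, -5), so v_1 = 10.

10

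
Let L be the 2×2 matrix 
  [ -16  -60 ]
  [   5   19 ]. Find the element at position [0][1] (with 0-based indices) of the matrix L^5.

Characteristic polynomial: μ^2 - 3μ - 4 = (μ - 4)(μ + 1), so the eigenvalues are -1, 4.
μ=-1: eigenvector (4, -1).
μ=4: eigenvector (-3, 1).
P = [[4, -3], [-1, 1]], D = diag(-1, 4), P⁻¹ = [[1, 3], [1, 4]].
L⁵ = P·diag(-1, 1024)·P⁻¹ = [[-3076, -12300], [1025, 4099]].
The requested entry is -12300.

-12300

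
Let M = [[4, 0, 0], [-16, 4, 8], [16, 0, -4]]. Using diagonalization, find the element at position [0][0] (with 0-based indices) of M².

16

Characteristic polynomial: μ^3 - 4μ^2 - 16μ + 64 = (μ - 4)^2(μ + 4), so the eigenvalues are -4, 4, 4.
μ=4: eigenvector (1, -5, 2).
μ=4: eigenvector (0, 1, 0).
μ=-4: eigenvector (0, -1, 1).
P = [[1, 0, 0], [-5, 1, -1], [2, 0, 1]], D = diag(4, 4, -4), P⁻¹ = [[1, 0, 0], [3, 1, 1], [-2, 0, 1]].
M² = P·diag(16, 16, 16)·P⁻¹ = [[16, 0, 0], [0, 16, 0], [0, 0, 16]].
The requested entry is 16.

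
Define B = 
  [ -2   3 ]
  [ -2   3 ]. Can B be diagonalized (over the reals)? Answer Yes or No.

Characteristic polynomial: p(s) = s^2 - s = s(s - 1).
All 2 eigenvalues are distinct, so B is diagonalizable.

Yes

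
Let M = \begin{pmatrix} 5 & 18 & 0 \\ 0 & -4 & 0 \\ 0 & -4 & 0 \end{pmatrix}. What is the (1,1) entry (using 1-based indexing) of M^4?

Characteristic polynomial: r^3 - r^2 - 20r = r(r - 5)(r + 4), so the eigenvalues are -4, 0, 5.
r=5: eigenvector (1, 0, 0).
r=-4: eigenvector (-2, 1, 1).
r=0: eigenvector (0, 0, 1).
P = [[1, -2, 0], [0, 1, 0], [0, 1, 1]], D = diag(5, -4, 0), P⁻¹ = [[1, 2, 0], [0, 1, 0], [0, -1, 1]].
M⁴ = P·diag(625, 256, 0)·P⁻¹ = [[625, 738, 0], [0, 256, 0], [0, 256, 0]].
The requested entry is 625.

625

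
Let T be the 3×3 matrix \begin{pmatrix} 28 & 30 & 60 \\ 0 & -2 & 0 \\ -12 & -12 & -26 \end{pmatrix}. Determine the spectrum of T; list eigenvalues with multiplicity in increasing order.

-2, -2, 4

Characteristic polynomial: p(μ) = μ^3 - 12μ - 16 = (μ - 4)(μ + 2)^2.
Roots (with multiplicity): -2, -2, 4.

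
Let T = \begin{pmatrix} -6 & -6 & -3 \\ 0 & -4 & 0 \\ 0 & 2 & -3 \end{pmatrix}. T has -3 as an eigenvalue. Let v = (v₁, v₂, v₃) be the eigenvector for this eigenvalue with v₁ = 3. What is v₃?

T + 3I = [[-3, -6, -3], [0, -1, 0], [0, 2, 0]].
Solving (T + 3I)v = 0 gives the eigenspace spanned by (3, 0, -3).
With v₁ = 3, v = (3, 0, -3), so v₃ = -3.

-3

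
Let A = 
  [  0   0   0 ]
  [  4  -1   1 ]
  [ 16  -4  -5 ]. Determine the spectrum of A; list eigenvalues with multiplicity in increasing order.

-3, -3, 0

Characteristic polynomial: p(λ) = λ^3 + 6λ^2 + 9λ = λ(λ + 3)^2.
Roots (with multiplicity): -3, -3, 0.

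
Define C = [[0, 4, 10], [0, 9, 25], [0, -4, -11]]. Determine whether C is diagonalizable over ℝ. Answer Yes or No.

No

Characteristic polynomial: p(μ) = μ^3 + 2μ^2 + μ = μ(μ + 1)^2.
μ = -1 has algebraic multiplicity 2; rank(C + 1I) = 2, so geometric multiplicity = 1.
Geometric multiplicity < algebraic multiplicity, so C is not diagonalizable.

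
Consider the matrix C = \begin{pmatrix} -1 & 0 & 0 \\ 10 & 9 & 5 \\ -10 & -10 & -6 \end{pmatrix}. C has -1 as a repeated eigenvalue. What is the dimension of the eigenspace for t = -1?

2

C + 1I = [[0, 0, 0], [10, 10, 5], [-10, -10, -5]].
This matrix has rank 1, so its null space has dimension 3 − 1 = 2.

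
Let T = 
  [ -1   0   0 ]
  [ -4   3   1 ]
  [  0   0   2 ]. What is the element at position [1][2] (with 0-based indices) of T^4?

Characteristic polynomial: s^3 - 4s^2 + s + 6 = (s - 3)(s - 2)(s + 1), so the eigenvalues are -1, 2, 3.
s=-1: eigenvector (1, 1, 0).
s=3: eigenvector (0, 1, 0).
s=2: eigenvector (0, -1, 1).
P = [[1, 0, 0], [1, 1, -1], [0, 0, 1]], D = diag(-1, 3, 2), P⁻¹ = [[1, 0, 0], [-1, 1, 1], [0, 0, 1]].
T⁴ = P·diag(1, 81, 16)·P⁻¹ = [[1, 0, 0], [-80, 81, 65], [0, 0, 16]].
The requested entry is 65.

65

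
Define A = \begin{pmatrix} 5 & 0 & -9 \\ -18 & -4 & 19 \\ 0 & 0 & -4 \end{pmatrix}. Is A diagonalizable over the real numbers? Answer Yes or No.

No

Characteristic polynomial: p(r) = r^3 + 3r^2 - 24r - 80 = (r - 5)(r + 4)^2.
r = -4 has algebraic multiplicity 2; rank(A + 4I) = 2, so geometric multiplicity = 1.
Geometric multiplicity < algebraic multiplicity, so A is not diagonalizable.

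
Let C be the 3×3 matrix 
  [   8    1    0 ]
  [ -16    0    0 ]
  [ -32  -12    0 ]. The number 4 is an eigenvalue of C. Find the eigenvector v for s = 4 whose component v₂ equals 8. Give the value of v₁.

-2

C − 4I = [[4, 1, 0], [-16, -4, 0], [-32, -12, -4]].
Solving (C − 4I)v = 0 gives the eigenspace spanned by (-2, 8, -8).
With v₂ = 8, v = (-2, 8, -8), so v₁ = -2.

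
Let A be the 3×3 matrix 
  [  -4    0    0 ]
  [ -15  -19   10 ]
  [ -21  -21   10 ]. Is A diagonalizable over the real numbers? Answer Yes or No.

Characteristic polynomial: p(s) = s^3 + 13s^2 + 56s + 80 = (s + 4)^2(s + 5).
s = -4 has algebraic multiplicity 2; rank(A + 4I) = 1, so geometric multiplicity = 2.
Every eigenvalue has geometric = algebraic multiplicity, so A is diagonalizable.

Yes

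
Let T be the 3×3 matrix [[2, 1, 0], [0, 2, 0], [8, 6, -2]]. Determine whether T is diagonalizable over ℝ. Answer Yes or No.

Characteristic polynomial: p(r) = r^3 - 2r^2 - 4r + 8 = (r - 2)^2(r + 2).
r = 2 has algebraic multiplicity 2; rank(T − 2I) = 2, so geometric multiplicity = 1.
Geometric multiplicity < algebraic multiplicity, so T is not diagonalizable.

No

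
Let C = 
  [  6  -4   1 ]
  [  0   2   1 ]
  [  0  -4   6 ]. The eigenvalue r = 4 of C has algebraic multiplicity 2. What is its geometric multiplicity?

1

C − 4I = [[2, -4, 1], [0, -2, 1], [0, -4, 2]].
This matrix has rank 2, so its null space has dimension 3 − 2 = 1.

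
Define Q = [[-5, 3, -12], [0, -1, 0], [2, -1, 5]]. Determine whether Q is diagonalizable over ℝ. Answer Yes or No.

No

Characteristic polynomial: p(s) = s^3 + s^2 - s - 1 = (s - 1)(s + 1)^2.
s = -1 has algebraic multiplicity 2; rank(Q + 1I) = 2, so geometric multiplicity = 1.
Geometric multiplicity < algebraic multiplicity, so Q is not diagonalizable.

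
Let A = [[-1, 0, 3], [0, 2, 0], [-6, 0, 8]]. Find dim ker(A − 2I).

A − 2I = [[-3, 0, 3], [0, 0, 0], [-6, 0, 6]].
This matrix has rank 1, so its null space has dimension 3 − 1 = 2.

2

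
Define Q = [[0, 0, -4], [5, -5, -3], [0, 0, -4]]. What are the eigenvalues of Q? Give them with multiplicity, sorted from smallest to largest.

Characteristic polynomial: p(λ) = λ^3 + 9λ^2 + 20λ = λ(λ + 4)(λ + 5).
Roots (with multiplicity): -5, -4, 0.

-5, -4, 0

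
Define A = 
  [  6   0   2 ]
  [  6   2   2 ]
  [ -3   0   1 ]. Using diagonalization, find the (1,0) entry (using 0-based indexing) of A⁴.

Characteristic polynomial: μ^3 - 9μ^2 + 26μ - 24 = (μ - 4)(μ - 3)(μ - 2), so the eigenvalues are 2, 3, 4.
μ=4: eigenvector (1, 2, -1).
μ=3: eigenvector (-2, -6, 3).
μ=2: eigenvector (0, 1, 0).
P = [[1, -2, 0], [2, -6, 1], [-1, 3, 0]], D = diag(4, 3, 2), P⁻¹ = [[3, 0, 2], [1, 0, 1], [0, 1, 2]].
A⁴ = P·diag(256, 81, 16)·P⁻¹ = [[606, 0, 350], [1050, 16, 570], [-525, 0, -269]].
The requested entry is 1050.

1050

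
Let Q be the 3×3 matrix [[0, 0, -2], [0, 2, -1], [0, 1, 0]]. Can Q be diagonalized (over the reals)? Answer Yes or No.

No

Characteristic polynomial: p(t) = t^3 - 2t^2 + t = t(t - 1)^2.
t = 1 has algebraic multiplicity 2; rank(Q − 1I) = 2, so geometric multiplicity = 1.
Geometric multiplicity < algebraic multiplicity, so Q is not diagonalizable.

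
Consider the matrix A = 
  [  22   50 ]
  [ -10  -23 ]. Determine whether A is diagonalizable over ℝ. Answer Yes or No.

Yes

Characteristic polynomial: p(r) = r^2 + r - 6 = (r - 2)(r + 3).
All 2 eigenvalues are distinct, so A is diagonalizable.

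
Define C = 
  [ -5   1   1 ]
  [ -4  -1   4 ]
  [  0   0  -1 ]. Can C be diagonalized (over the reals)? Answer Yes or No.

Characteristic polynomial: p(λ) = λ^3 + 7λ^2 + 15λ + 9 = (λ + 1)(λ + 3)^2.
λ = -3 has algebraic multiplicity 2; rank(C + 3I) = 2, so geometric multiplicity = 1.
Geometric multiplicity < algebraic multiplicity, so C is not diagonalizable.

No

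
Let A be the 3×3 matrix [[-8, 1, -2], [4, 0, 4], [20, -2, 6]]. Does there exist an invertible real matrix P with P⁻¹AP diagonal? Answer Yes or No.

No

Characteristic polynomial: p(λ) = λ^3 + 2λ^2 - 4λ - 8 = (λ - 2)(λ + 2)^2.
λ = -2 has algebraic multiplicity 2; rank(A + 2I) = 2, so geometric multiplicity = 1.
Geometric multiplicity < algebraic multiplicity, so A is not diagonalizable.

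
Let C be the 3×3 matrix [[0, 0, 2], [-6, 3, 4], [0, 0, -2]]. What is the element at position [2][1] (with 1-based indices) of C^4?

Characteristic polynomial: μ^3 - μ^2 - 6μ = μ(μ - 3)(μ + 2), so the eigenvalues are -2, 0, 3.
μ=0: eigenvector (1, 2, 0).
μ=3: eigenvector (0, 1, 0).
μ=-2: eigenvector (-1, -2, 1).
P = [[1, 0, -1], [2, 1, -2], [0, 0, 1]], D = diag(0, 3, -2), P⁻¹ = [[1, 0, 1], [-2, 1, 0], [0, 0, 1]].
C⁴ = P·diag(0, 81, 16)·P⁻¹ = [[0, 0, -16], [-162, 81, -32], [0, 0, 16]].
The requested entry is -162.

-162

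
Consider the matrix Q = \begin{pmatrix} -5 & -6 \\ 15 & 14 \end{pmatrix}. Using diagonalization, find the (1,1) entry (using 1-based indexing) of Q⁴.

-3065

Characteristic polynomial: r^2 - 9r + 20 = (r - 5)(r - 4), so the eigenvalues are 4, 5.
r=4: eigenvector (-2, 3).
r=5: eigenvector (3, -5).
P = [[-2, 3], [3, -5]], D = diag(4, 5), P⁻¹ = [[-5, -3], [-3, -2]].
Q⁴ = P·diag(256, 625)·P⁻¹ = [[-3065, -2214], [5535, 3946]].
The requested entry is -3065.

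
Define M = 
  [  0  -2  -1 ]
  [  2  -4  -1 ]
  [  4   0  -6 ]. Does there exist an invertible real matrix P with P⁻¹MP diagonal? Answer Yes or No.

No

Characteristic polynomial: p(λ) = λ^3 + 10λ^2 + 32λ + 32 = (λ + 2)(λ + 4)^2.
λ = -4 has algebraic multiplicity 2; rank(M + 4I) = 2, so geometric multiplicity = 1.
Geometric multiplicity < algebraic multiplicity, so M is not diagonalizable.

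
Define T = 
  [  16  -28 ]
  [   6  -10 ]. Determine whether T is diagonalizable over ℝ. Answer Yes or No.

Characteristic polynomial: p(λ) = λ^2 - 6λ + 8 = (λ - 4)(λ - 2).
All 2 eigenvalues are distinct, so T is diagonalizable.

Yes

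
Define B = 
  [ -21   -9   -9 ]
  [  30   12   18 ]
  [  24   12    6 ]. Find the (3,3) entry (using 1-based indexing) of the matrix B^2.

Characteristic polynomial: t^3 + 3t^2 - 36t - 108 = (t - 6)(t + 3)(t + 6), so the eigenvalues are -6, -3, 6.
t=-3: eigenvector (1, -2, 0).
t=-6: eigenvector (0, 1, -1).
t=6: eigenvector (-1, 2, 1).
P = [[1, 0, -1], [-2, 1, 2], [0, -1, 1]], D = diag(-3, -6, 6), P⁻¹ = [[3, 1, 1], [2, 1, 0], [2, 1, 1]].
B² = P·diag(9, 36, 36)·P⁻¹ = [[-45, -27, -27], [162, 90, 54], [0, 0, 36]].
The requested entry is 36.

36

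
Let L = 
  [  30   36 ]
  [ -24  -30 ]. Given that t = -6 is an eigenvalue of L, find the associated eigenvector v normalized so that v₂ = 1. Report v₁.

L + 6I = [[36, 36], [-24, -24]].
Solving (L + 6I)v = 0 gives the eigenspace spanned by (-1, 1).
With v₂ = 1, v = (-1, 1), so v₁ = -1.

-1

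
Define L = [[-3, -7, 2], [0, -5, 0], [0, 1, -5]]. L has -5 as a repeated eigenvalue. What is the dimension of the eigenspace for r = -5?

L + 5I = [[2, -7, 2], [0, 0, 0], [0, 1, 0]].
This matrix has rank 2, so its null space has dimension 3 − 2 = 1.

1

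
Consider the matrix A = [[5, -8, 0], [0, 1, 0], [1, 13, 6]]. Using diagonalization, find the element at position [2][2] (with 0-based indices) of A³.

Characteristic polynomial: μ^3 - 12μ^2 + 41μ - 30 = (μ - 6)(μ - 5)(μ - 1), so the eigenvalues are 1, 5, 6.
μ=5: eigenvector (1, 0, -1).
μ=1: eigenvector (2, 1, -3).
μ=6: eigenvector (0, 0, 1).
P = [[1, 2, 0], [0, 1, 0], [-1, -3, 1]], D = diag(5, 1, 6), P⁻¹ = [[1, -2, 0], [0, 1, 0], [1, 1, 1]].
A³ = P·diag(125, 1, 216)·P⁻¹ = [[125, -248, 0], [0, 1, 0], [91, 463, 216]].
The requested entry is 216.

216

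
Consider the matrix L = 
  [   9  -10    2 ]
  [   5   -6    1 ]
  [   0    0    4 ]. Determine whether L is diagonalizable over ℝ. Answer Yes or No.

Characteristic polynomial: p(s) = s^3 - 7s^2 + 8s + 16 = (s - 4)^2(s + 1).
s = 4 has algebraic multiplicity 2; rank(L − 4I) = 2, so geometric multiplicity = 1.
Geometric multiplicity < algebraic multiplicity, so L is not diagonalizable.

No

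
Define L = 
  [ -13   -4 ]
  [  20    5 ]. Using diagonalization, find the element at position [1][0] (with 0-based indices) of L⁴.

-5440

Characteristic polynomial: μ^2 + 8μ + 15 = (μ + 3)(μ + 5), so the eigenvalues are -5, -3.
μ=-3: eigenvector (-2, 5).
μ=-5: eigenvector (1, -2).
P = [[-2, 1], [5, -2]], D = diag(-3, -5), P⁻¹ = [[2, 1], [5, 2]].
L⁴ = P·diag(81, 625)·P⁻¹ = [[2801, 1088], [-5440, -2095]].
The requested entry is -5440.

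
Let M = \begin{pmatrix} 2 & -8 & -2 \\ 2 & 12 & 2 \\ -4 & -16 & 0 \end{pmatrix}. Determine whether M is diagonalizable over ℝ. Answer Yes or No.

Characteristic polynomial: p(t) = t^3 - 14t^2 + 64t - 96 = (t - 6)(t - 4)^2.
t = 4 has algebraic multiplicity 2; rank(M − 4I) = 1, so geometric multiplicity = 2.
Every eigenvalue has geometric = algebraic multiplicity, so M is diagonalizable.

Yes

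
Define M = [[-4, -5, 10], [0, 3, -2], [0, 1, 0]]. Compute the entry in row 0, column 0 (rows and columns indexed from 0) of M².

Characteristic polynomial: t^3 + t^2 - 10t + 8 = (t - 2)(t - 1)(t + 4), so the eigenvalues are -4, 1, 2.
t=1: eigenvector (1, 1, 1).
t=2: eigenvector (0, 2, 1).
t=-4: eigenvector (1, 0, 0).
P = [[1, 0, 1], [1, 2, 0], [1, 1, 0]], D = diag(1, 2, -4), P⁻¹ = [[0, -1, 2], [0, 1, -1], [1, 1, -2]].
M² = P·diag(1, 4, 16)·P⁻¹ = [[16, 15, -30], [0, 7, -6], [0, 3, -2]].
The requested entry is 16.

16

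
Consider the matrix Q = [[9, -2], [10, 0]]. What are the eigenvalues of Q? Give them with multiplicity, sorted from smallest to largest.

4, 5

Characteristic polynomial: p(t) = t^2 - 9t + 20 = (t - 5)(t - 4).
Roots (with multiplicity): 4, 5.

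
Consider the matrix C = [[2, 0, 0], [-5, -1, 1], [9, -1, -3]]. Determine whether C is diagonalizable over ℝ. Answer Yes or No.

No

Characteristic polynomial: p(r) = r^3 + 2r^2 - 4r - 8 = (r - 2)(r + 2)^2.
r = -2 has algebraic multiplicity 2; rank(C + 2I) = 2, so geometric multiplicity = 1.
Geometric multiplicity < algebraic multiplicity, so C is not diagonalizable.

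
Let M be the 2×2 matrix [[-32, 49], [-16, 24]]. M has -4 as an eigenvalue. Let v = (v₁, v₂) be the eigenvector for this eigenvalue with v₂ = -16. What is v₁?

-28

M + 4I = [[-28, 49], [-16, 28]].
Solving (M + 4I)v = 0 gives the eigenspace spanned by (-28, -16).
With v₂ = -16, v = (-28, -16), so v₁ = -28.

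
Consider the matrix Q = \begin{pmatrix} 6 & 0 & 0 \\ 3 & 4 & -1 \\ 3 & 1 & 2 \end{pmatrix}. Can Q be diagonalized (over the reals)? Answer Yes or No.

No

Characteristic polynomial: p(μ) = μ^3 - 12μ^2 + 45μ - 54 = (μ - 6)(μ - 3)^2.
μ = 3 has algebraic multiplicity 2; rank(Q − 3I) = 2, so geometric multiplicity = 1.
Geometric multiplicity < algebraic multiplicity, so Q is not diagonalizable.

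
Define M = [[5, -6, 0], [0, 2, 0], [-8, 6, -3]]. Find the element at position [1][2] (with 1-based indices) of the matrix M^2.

-42

Characteristic polynomial: t^3 - 4t^2 - 11t + 30 = (t - 5)(t - 2)(t + 3), so the eigenvalues are -3, 2, 5.
t=5: eigenvector (1, 0, -1).
t=2: eigenvector (2, 1, -2).
t=-3: eigenvector (0, 0, 1).
P = [[1, 2, 0], [0, 1, 0], [-1, -2, 1]], D = diag(5, 2, -3), P⁻¹ = [[1, -2, 0], [0, 1, 0], [1, 0, 1]].
M² = P·diag(25, 4, 9)·P⁻¹ = [[25, -42, 0], [0, 4, 0], [-16, 42, 9]].
The requested entry is -42.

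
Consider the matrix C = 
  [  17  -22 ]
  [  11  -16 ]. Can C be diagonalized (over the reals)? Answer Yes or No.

Yes

Characteristic polynomial: p(t) = t^2 - t - 30 = (t - 6)(t + 5).
All 2 eigenvalues are distinct, so C is diagonalizable.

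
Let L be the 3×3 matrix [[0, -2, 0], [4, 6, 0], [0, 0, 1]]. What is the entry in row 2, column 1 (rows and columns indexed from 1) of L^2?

24

Characteristic polynomial: μ^3 - 7μ^2 + 14μ - 8 = (μ - 4)(μ - 2)(μ - 1), so the eigenvalues are 1, 2, 4.
μ=4: eigenvector (1, -2, 0).
μ=2: eigenvector (1, -1, 0).
μ=1: eigenvector (0, 0, 1).
P = [[1, 1, 0], [-2, -1, 0], [0, 0, 1]], D = diag(4, 2, 1), P⁻¹ = [[-1, -1, 0], [2, 1, 0], [0, 0, 1]].
L² = P·diag(16, 4, 1)·P⁻¹ = [[-8, -12, 0], [24, 28, 0], [0, 0, 1]].
The requested entry is 24.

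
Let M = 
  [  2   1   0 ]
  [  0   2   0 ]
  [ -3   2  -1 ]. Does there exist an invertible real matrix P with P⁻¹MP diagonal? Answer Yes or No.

No

Characteristic polynomial: p(t) = t^3 - 3t^2 + 4 = (t - 2)^2(t + 1).
t = 2 has algebraic multiplicity 2; rank(M − 2I) = 2, so geometric multiplicity = 1.
Geometric multiplicity < algebraic multiplicity, so M is not diagonalizable.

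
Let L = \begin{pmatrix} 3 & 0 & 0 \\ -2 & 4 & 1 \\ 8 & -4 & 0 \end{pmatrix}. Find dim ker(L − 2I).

1

L − 2I = [[1, 0, 0], [-2, 2, 1], [8, -4, -2]].
This matrix has rank 2, so its null space has dimension 3 − 2 = 1.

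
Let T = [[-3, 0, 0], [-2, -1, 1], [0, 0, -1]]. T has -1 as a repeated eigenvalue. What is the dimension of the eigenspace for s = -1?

1

T + 1I = [[-2, 0, 0], [-2, 0, 1], [0, 0, 0]].
This matrix has rank 2, so its null space has dimension 3 − 2 = 1.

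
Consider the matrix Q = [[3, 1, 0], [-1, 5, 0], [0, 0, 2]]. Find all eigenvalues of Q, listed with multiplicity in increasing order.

Characteristic polynomial: p(t) = t^3 - 10t^2 + 32t - 32 = (t - 4)^2(t - 2).
Roots (with multiplicity): 2, 4, 4.

2, 4, 4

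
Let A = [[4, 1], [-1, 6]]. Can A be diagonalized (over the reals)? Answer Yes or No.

Characteristic polynomial: p(λ) = λ^2 - 10λ + 25 = (λ - 5)^2.
λ = 5 has algebraic multiplicity 2; rank(A − 5I) = 1, so geometric multiplicity = 1.
Geometric multiplicity < algebraic multiplicity, so A is not diagonalizable.

No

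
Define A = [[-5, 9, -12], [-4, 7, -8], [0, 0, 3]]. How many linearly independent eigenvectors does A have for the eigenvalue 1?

A − 1I = [[-6, 9, -12], [-4, 6, -8], [0, 0, 2]].
This matrix has rank 2, so its null space has dimension 3 − 2 = 1.

1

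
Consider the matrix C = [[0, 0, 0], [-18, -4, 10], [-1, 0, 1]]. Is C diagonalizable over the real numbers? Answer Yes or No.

Characteristic polynomial: p(r) = r^3 + 3r^2 - 4r = r(r - 1)(r + 4).
All 3 eigenvalues are distinct, so C is diagonalizable.

Yes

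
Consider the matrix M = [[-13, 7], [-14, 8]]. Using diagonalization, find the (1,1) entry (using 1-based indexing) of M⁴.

Characteristic polynomial: s^2 + 5s - 6 = (s - 1)(s + 6), so the eigenvalues are -6, 1.
s=1: eigenvector (1, 2).
s=-6: eigenvector (1, 1).
P = [[1, 1], [2, 1]], D = diag(1, -6), P⁻¹ = [[-1, 1], [2, -1]].
M⁴ = P·diag(1, 1296)·P⁻¹ = [[2591, -1295], [2590, -1294]].
The requested entry is 2591.

2591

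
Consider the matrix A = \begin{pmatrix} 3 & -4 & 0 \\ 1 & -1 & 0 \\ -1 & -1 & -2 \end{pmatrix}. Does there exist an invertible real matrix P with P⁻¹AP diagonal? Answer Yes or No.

Characteristic polynomial: p(λ) = λ^3 - 3λ + 2 = (λ - 1)^2(λ + 2).
λ = 1 has algebraic multiplicity 2; rank(A − 1I) = 2, so geometric multiplicity = 1.
Geometric multiplicity < algebraic multiplicity, so A is not diagonalizable.

No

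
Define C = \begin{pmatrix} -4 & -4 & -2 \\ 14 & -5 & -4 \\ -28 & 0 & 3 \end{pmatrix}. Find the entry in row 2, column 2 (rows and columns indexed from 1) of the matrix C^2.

-31

Characteristic polynomial: t^3 + 6t^2 - 7t - 60 = (t - 3)(t + 4)(t + 5), so the eigenvalues are -5, -4, 3.
t=-4: eigenvector (1, -2, 4).
t=3: eigenvector (0, 1, -2).
t=-5: eigenvector (2, -3, 7).
P = [[1, 0, 2], [-2, 1, -3], [4, -2, 7]], D = diag(-4, 3, -5), P⁻¹ = [[1, -4, -2], [2, -1, -1], [0, 2, 1]].
C² = P·diag(16, 9, 25)·P⁻¹ = [[16, 36, 18], [-14, -31, -20], [28, 112, 65]].
The requested entry is -31.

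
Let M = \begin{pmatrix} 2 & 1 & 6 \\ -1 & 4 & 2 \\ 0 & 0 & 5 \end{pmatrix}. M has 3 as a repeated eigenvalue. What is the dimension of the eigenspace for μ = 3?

M − 3I = [[-1, 1, 6], [-1, 1, 2], [0, 0, 2]].
This matrix has rank 2, so its null space has dimension 3 − 2 = 1.

1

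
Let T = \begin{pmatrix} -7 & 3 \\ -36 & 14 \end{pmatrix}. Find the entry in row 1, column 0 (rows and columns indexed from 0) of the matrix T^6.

Characteristic polynomial: μ^2 - 7μ + 10 = (μ - 5)(μ - 2), so the eigenvalues are 2, 5.
μ=2: eigenvector (1, 3).
μ=5: eigenvector (1, 4).
P = [[1, 1], [3, 4]], D = diag(2, 5), P⁻¹ = [[4, -1], [-3, 1]].
T⁶ = P·diag(64, 15625)·P⁻¹ = [[-46619, 15561], [-186732, 62308]].
The requested entry is -186732.

-186732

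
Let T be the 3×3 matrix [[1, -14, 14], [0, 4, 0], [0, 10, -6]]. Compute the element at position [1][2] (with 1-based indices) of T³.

-434

Characteristic polynomial: r^3 + r^2 - 26r + 24 = (r - 4)(r - 1)(r + 6), so the eigenvalues are -6, 1, 4.
r=1: eigenvector (1, 0, 0).
r=-6: eigenvector (2, 0, -1).
r=4: eigenvector (0, 1, 1).
P = [[1, 2, 0], [0, 0, 1], [0, -1, 1]], D = diag(1, -6, 4), P⁻¹ = [[1, -2, 2], [0, 1, -1], [0, 1, 0]].
T³ = P·diag(1, -216, 64)·P⁻¹ = [[1, -434, 434], [0, 64, 0], [0, 280, -216]].
The requested entry is -434.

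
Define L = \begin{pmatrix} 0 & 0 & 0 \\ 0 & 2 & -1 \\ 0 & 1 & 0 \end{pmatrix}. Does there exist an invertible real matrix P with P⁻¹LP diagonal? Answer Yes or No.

Characteristic polynomial: p(t) = t^3 - 2t^2 + t = t(t - 1)^2.
t = 1 has algebraic multiplicity 2; rank(L − 1I) = 2, so geometric multiplicity = 1.
Geometric multiplicity < algebraic multiplicity, so L is not diagonalizable.

No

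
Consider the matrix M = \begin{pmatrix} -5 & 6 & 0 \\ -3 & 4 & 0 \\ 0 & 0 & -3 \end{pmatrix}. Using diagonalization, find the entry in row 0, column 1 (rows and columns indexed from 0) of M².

-6

Characteristic polynomial: μ^3 + 4μ^2 + μ - 6 = (μ - 1)(μ + 2)(μ + 3), so the eigenvalues are -3, -2, 1.
μ=-2: eigenvector (2, 1, 0).
μ=1: eigenvector (1, 1, 0).
μ=-3: eigenvector (0, 0, 1).
P = [[2, 1, 0], [1, 1, 0], [0, 0, 1]], D = diag(-2, 1, -3), P⁻¹ = [[1, -1, 0], [-1, 2, 0], [0, 0, 1]].
M² = P·diag(4, 1, 9)·P⁻¹ = [[7, -6, 0], [3, -2, 0], [0, 0, 9]].
The requested entry is -6.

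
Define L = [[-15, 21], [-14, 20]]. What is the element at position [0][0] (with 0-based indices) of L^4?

Characteristic polynomial: λ^2 - 5λ - 6 = (λ - 6)(λ + 1), so the eigenvalues are -1, 6.
λ=-1: eigenvector (-3, -2).
λ=6: eigenvector (1, 1).
P = [[-3, 1], [-2, 1]], D = diag(-1, 6), P⁻¹ = [[-1, 1], [-2, 3]].
L⁴ = P·diag(1, 1296)·P⁻¹ = [[-2589, 3885], [-2590, 3886]].
The requested entry is -2589.

-2589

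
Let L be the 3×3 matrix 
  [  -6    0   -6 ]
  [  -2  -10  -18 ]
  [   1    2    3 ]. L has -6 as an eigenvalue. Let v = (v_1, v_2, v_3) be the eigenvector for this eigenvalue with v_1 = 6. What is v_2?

-3

L + 6I = [[0, 0, -6], [-2, -4, -18], [1, 2, 9]].
Solving (L + 6I)v = 0 gives the eigenspace spanned by (6, -3, 0).
With v_1 = 6, v = (6, -3, 0), so v_2 = -3.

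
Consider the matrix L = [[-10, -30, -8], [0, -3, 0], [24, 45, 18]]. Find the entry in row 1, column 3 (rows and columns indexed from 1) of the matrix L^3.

-416

Characteristic polynomial: s^3 - 5s^2 - 12s + 36 = (s - 6)(s - 2)(s + 3), so the eigenvalues are -3, 2, 6.
s=6: eigenvector (1, 0, -2).
s=2: eigenvector (2, 0, -3).
s=-3: eigenvector (6, 1, -9).
P = [[1, 2, 6], [0, 0, 1], [-2, -3, -9]], D = diag(6, 2, -3), P⁻¹ = [[-3, 0, -2], [2, -3, 1], [0, 1, 0]].
L³ = P·diag(216, 8, -27)·P⁻¹ = [[-616, -210, -416], [0, -27, 0], [1248, 315, 840]].
The requested entry is -416.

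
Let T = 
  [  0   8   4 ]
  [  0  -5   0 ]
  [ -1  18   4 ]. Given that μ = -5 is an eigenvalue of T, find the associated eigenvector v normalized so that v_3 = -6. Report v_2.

T + 5I = [[5, 8, 4], [0, 0, 0], [-1, 18, 9]].
Solving (T + 5I)v = 0 gives the eigenspace spanned by (0, 3, -6).
With v_3 = -6, v = (0, 3, -6), so v_2 = 3.

3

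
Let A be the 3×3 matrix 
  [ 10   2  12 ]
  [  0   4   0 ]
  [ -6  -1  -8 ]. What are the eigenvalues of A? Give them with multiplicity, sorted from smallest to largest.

Characteristic polynomial: p(t) = t^3 - 6t^2 + 32 = (t - 4)^2(t + 2).
Roots (with multiplicity): -2, 4, 4.

-2, 4, 4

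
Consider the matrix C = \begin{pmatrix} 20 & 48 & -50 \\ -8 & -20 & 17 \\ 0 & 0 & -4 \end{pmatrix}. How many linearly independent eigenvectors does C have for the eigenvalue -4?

C + 4I = [[24, 48, -50], [-8, -16, 17], [0, 0, 0]].
This matrix has rank 2, so its null space has dimension 3 − 2 = 1.

1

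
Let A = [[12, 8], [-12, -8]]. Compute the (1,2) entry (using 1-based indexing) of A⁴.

Characteristic polynomial: s^2 - 4s = s(s - 4), so the eigenvalues are 0, 4.
s=0: eigenvector (2, -3).
s=4: eigenvector (1, -1).
P = [[2, 1], [-3, -1]], D = diag(0, 4), P⁻¹ = [[-1, -1], [3, 2]].
A⁴ = P·diag(0, 256)·P⁻¹ = [[768, 512], [-768, -512]].
The requested entry is 512.

512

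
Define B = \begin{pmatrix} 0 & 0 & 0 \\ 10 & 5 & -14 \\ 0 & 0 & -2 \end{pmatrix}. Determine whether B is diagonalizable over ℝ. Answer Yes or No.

Characteristic polynomial: p(s) = s^3 - 3s^2 - 10s = s(s - 5)(s + 2).
All 3 eigenvalues are distinct, so B is diagonalizable.

Yes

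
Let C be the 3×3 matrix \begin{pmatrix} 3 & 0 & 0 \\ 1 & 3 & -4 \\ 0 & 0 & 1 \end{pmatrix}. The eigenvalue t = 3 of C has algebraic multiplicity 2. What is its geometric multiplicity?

C − 3I = [[0, 0, 0], [1, 0, -4], [0, 0, -2]].
This matrix has rank 2, so its null space has dimension 3 − 2 = 1.

1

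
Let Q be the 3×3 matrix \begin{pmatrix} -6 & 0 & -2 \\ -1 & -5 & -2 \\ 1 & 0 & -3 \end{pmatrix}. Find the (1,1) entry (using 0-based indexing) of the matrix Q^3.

-125

Characteristic polynomial: t^3 + 14t^2 + 65t + 100 = (t + 4)(t + 5)^2, so the eigenvalues are -5, -5, -4.
t=-5: eigenvector (0, 1, 0).
t=-4: eigenvector (1, 1, -1).
t=-5: eigenvector (2, 0, -1).
P = [[0, 1, 2], [1, 1, 0], [0, -1, -1]], D = diag(-5, -4, -5), P⁻¹ = [[1, 1, 2], [-1, 0, -2], [1, 0, 1]].
Q³ = P·diag(-125, -64, -125)·P⁻¹ = [[-186, 0, -122], [-61, -125, -122], [61, 0, -3]].
The requested entry is -125.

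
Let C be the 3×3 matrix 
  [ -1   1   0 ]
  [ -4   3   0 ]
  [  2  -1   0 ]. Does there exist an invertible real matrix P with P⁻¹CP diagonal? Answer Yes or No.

Characteristic polynomial: p(λ) = λ^3 - 2λ^2 + λ = λ(λ - 1)^2.
λ = 1 has algebraic multiplicity 2; rank(C − 1I) = 2, so geometric multiplicity = 1.
Geometric multiplicity < algebraic multiplicity, so C is not diagonalizable.

No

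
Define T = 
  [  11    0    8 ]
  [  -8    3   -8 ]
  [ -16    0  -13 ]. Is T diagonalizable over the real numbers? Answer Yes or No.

Yes

Characteristic polynomial: p(λ) = λ^3 - λ^2 - 21λ + 45 = (λ - 3)^2(λ + 5).
λ = 3 has algebraic multiplicity 2; rank(T − 3I) = 1, so geometric multiplicity = 2.
Every eigenvalue has geometric = algebraic multiplicity, so T is diagonalizable.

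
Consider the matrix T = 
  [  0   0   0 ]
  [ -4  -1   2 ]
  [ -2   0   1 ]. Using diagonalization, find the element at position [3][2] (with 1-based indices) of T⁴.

0

Characteristic polynomial: λ^3 - λ = λ(λ - 1)(λ + 1), so the eigenvalues are -1, 0, 1.
λ=0: eigenvector (1, 0, 2).
λ=-1: eigenvector (0, 1, 0).
λ=1: eigenvector (0, 1, 1).
P = [[1, 0, 0], [0, 1, 1], [2, 0, 1]], D = diag(0, -1, 1), P⁻¹ = [[1, 0, 0], [2, 1, -1], [-2, 0, 1]].
T⁴ = P·diag(0, 1, 1)·P⁻¹ = [[0, 0, 0], [0, 1, 0], [-2, 0, 1]].
The requested entry is 0.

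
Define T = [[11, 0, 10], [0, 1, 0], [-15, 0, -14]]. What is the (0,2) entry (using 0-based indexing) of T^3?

Characteristic polynomial: r^3 + 2r^2 - 7r + 4 = (r - 1)^2(r + 4), so the eigenvalues are -4, 1, 1.
r=-4: eigenvector (-2, 0, 3).
r=1: eigenvector (-1, 1, 1).
r=1: eigenvector (-1, 0, 1).
P = [[-2, -1, -1], [0, 1, 0], [3, 1, 1]], D = diag(-4, 1, 1), P⁻¹ = [[1, 0, 1], [0, 1, 0], [-3, -1, -2]].
T³ = P·diag(-64, 1, 1)·P⁻¹ = [[131, 0, 130], [0, 1, 0], [-195, 0, -194]].
The requested entry is 130.

130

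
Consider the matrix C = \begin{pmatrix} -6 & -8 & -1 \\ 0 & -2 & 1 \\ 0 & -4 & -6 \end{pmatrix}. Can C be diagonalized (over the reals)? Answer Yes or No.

Characteristic polynomial: p(r) = r^3 + 14r^2 + 64r + 96 = (r + 4)^2(r + 6).
r = -4 has algebraic multiplicity 2; rank(C + 4I) = 2, so geometric multiplicity = 1.
Geometric multiplicity < algebraic multiplicity, so C is not diagonalizable.

No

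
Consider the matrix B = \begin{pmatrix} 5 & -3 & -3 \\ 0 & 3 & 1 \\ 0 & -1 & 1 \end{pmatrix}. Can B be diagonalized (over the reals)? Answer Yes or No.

Characteristic polynomial: p(λ) = λ^3 - 9λ^2 + 24λ - 20 = (λ - 5)(λ - 2)^2.
λ = 2 has algebraic multiplicity 2; rank(B − 2I) = 2, so geometric multiplicity = 1.
Geometric multiplicity < algebraic multiplicity, so B is not diagonalizable.

No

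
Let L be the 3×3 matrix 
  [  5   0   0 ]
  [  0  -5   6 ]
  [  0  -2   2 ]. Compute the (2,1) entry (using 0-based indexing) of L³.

-14

Characteristic polynomial: t^3 - 2t^2 - 13t - 10 = (t - 5)(t + 1)(t + 2), so the eigenvalues are -2, -1, 5.
t=5: eigenvector (1, 0, 0).
t=-1: eigenvector (0, -3, -2).
t=-2: eigenvector (0, 2, 1).
P = [[1, 0, 0], [0, -3, 2], [0, -2, 1]], D = diag(5, -1, -2), P⁻¹ = [[1, 0, 0], [0, 1, -2], [0, 2, -3]].
L³ = P·diag(125, -1, -8)·P⁻¹ = [[125, 0, 0], [0, -29, 42], [0, -14, 20]].
The requested entry is -14.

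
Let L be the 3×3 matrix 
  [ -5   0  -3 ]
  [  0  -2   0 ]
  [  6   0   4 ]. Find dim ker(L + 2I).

2

L + 2I = [[-3, 0, -3], [0, 0, 0], [6, 0, 6]].
This matrix has rank 1, so its null space has dimension 3 − 1 = 2.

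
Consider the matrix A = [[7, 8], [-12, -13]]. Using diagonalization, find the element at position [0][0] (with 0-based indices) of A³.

247

Characteristic polynomial: s^2 + 6s + 5 = (s + 1)(s + 5), so the eigenvalues are -5, -1.
s=-1: eigenvector (-1, 1).
s=-5: eigenvector (-2, 3).
P = [[-1, -2], [1, 3]], D = diag(-1, -5), P⁻¹ = [[-3, -2], [1, 1]].
A³ = P·diag(-1, -125)·P⁻¹ = [[247, 248], [-372, -373]].
The requested entry is 247.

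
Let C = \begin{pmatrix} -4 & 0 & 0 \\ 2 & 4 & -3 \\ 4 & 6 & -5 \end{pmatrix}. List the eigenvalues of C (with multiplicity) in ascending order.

-4, -2, 1

Characteristic polynomial: p(t) = t^3 + 5t^2 + 2t - 8 = (t - 1)(t + 2)(t + 4).
Roots (with multiplicity): -4, -2, 1.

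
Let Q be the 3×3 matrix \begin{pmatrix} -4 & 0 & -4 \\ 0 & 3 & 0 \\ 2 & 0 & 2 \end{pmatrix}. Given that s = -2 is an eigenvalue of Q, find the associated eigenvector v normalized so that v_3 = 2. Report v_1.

Q + 2I = [[-2, 0, -4], [0, 5, 0], [2, 0, 4]].
Solving (Q + 2I)v = 0 gives the eigenspace spanned by (-4, 0, 2).
With v_3 = 2, v = (-4, 0, 2), so v_1 = -4.

-4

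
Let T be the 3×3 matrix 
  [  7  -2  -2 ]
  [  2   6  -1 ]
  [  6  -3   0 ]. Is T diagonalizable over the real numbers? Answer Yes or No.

Characteristic polynomial: p(λ) = λ^3 - 13λ^2 + 55λ - 75 = (λ - 5)^2(λ - 3).
λ = 5 has algebraic multiplicity 2; rank(T − 5I) = 2, so geometric multiplicity = 1.
Geometric multiplicity < algebraic multiplicity, so T is not diagonalizable.

No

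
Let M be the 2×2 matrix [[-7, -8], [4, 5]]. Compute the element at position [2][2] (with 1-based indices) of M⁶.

-727

Characteristic polynomial: r^2 + 2r - 3 = (r - 1)(r + 3), so the eigenvalues are -3, 1.
r=1: eigenvector (1, -1).
r=-3: eigenvector (2, -1).
P = [[1, 2], [-1, -1]], D = diag(1, -3), P⁻¹ = [[-1, -2], [1, 1]].
M⁶ = P·diag(1, 729)·P⁻¹ = [[1457, 1456], [-728, -727]].
The requested entry is -727.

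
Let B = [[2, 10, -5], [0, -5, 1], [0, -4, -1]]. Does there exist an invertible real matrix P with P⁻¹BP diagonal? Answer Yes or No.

Characteristic polynomial: p(μ) = μ^3 + 4μ^2 - 3μ - 18 = (μ - 2)(μ + 3)^2.
μ = -3 has algebraic multiplicity 2; rank(B + 3I) = 2, so geometric multiplicity = 1.
Geometric multiplicity < algebraic multiplicity, so B is not diagonalizable.

No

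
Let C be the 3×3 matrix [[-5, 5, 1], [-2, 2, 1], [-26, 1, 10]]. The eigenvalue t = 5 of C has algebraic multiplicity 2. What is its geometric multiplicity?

C − 5I = [[-10, 5, 1], [-2, -3, 1], [-26, 1, 5]].
This matrix has rank 2, so its null space has dimension 3 − 2 = 1.

1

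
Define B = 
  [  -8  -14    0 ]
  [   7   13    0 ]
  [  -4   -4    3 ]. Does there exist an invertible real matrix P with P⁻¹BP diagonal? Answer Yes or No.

Characteristic polynomial: p(λ) = λ^3 - 8λ^2 + 9λ + 18 = (λ - 6)(λ - 3)(λ + 1).
All 3 eigenvalues are distinct, so B is diagonalizable.

Yes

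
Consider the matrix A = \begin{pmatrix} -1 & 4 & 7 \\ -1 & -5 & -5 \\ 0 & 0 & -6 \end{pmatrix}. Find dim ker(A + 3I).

1

A + 3I = [[2, 4, 7], [-1, -2, -5], [0, 0, -3]].
This matrix has rank 2, so its null space has dimension 3 − 2 = 1.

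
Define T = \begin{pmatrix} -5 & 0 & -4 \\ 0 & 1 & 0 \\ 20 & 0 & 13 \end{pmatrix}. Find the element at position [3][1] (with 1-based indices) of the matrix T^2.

Characteristic polynomial: λ^3 - 9λ^2 + 23λ - 15 = (λ - 5)(λ - 3)(λ - 1), so the eigenvalues are 1, 3, 5.
λ=3: eigenvector (1, 0, -2).
λ=1: eigenvector (0, 1, 0).
λ=5: eigenvector (-2, 0, 5).
P = [[1, 0, -2], [0, 1, 0], [-2, 0, 5]], D = diag(3, 1, 5), P⁻¹ = [[5, 0, 2], [0, 1, 0], [2, 0, 1]].
T² = P·diag(9, 1, 25)·P⁻¹ = [[-55, 0, -32], [0, 1, 0], [160, 0, 89]].
The requested entry is 160.

160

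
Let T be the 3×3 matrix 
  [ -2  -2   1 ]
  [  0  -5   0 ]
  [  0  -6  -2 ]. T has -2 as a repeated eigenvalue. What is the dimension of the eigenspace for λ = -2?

T + 2I = [[0, -2, 1], [0, -3, 0], [0, -6, 0]].
This matrix has rank 2, so its null space has dimension 3 − 2 = 1.

1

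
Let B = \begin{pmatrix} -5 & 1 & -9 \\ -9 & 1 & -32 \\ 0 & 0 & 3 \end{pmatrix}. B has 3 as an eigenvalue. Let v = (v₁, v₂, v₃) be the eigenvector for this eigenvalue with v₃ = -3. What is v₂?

B − 3I = [[-8, 1, -9], [-9, -2, -32], [0, 0, 0]].
Solving (B − 3I)v = 0 gives the eigenspace spanned by (6, 21, -3).
With v₃ = -3, v = (6, 21, -3), so v₂ = 21.

21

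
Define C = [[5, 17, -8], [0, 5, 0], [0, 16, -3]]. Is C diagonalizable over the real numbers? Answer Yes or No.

Characteristic polynomial: p(r) = r^3 - 7r^2 - 5r + 75 = (r - 5)^2(r + 3).
r = 5 has algebraic multiplicity 2; rank(C − 5I) = 2, so geometric multiplicity = 1.
Geometric multiplicity < algebraic multiplicity, so C is not diagonalizable.

No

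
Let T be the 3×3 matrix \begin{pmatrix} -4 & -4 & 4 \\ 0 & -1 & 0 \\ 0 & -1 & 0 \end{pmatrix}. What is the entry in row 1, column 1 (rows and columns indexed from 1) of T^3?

Characteristic polynomial: λ^3 + 5λ^2 + 4λ = λ(λ + 1)(λ + 4), so the eigenvalues are -4, -1, 0.
λ=-4: eigenvector (1, 0, 0).
λ=0: eigenvector (-1, 0, -1).
λ=-1: eigenvector (0, 1, 1).
P = [[1, -1, 0], [0, 0, 1], [0, -1, 1]], D = diag(-4, 0, -1), P⁻¹ = [[1, 1, -1], [0, 1, -1], [0, 1, 0]].
T³ = P·diag(-64, 0, -1)·P⁻¹ = [[-64, -64, 64], [0, -1, 0], [0, -1, 0]].
The requested entry is -64.

-64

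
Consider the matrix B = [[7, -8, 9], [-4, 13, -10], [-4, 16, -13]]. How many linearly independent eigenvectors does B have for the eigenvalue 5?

B − 5I = [[2, -8, 9], [-4, 8, -10], [-4, 16, -18]].
This matrix has rank 2, so its null space has dimension 3 − 2 = 1.

1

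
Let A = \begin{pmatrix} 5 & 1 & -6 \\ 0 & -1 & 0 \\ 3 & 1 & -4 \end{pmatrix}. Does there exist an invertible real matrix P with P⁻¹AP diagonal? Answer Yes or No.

No

Characteristic polynomial: p(t) = t^3 - 3t - 2 = (t - 2)(t + 1)^2.
t = -1 has algebraic multiplicity 2; rank(A + 1I) = 2, so geometric multiplicity = 1.
Geometric multiplicity < algebraic multiplicity, so A is not diagonalizable.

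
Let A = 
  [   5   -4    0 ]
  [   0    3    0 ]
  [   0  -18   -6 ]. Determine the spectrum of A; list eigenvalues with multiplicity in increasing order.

-6, 3, 5

Characteristic polynomial: p(t) = t^3 - 2t^2 - 33t + 90 = (t - 5)(t - 3)(t + 6).
Roots (with multiplicity): -6, 3, 5.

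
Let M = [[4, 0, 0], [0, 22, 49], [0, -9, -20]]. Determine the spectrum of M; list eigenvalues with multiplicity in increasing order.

Characteristic polynomial: p(s) = s^3 - 6s^2 + 9s - 4 = (s - 4)(s - 1)^2.
Roots (with multiplicity): 1, 1, 4.

1, 1, 4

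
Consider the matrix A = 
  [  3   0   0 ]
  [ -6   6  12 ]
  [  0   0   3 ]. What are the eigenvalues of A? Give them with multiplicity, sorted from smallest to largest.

Characteristic polynomial: p(μ) = μ^3 - 12μ^2 + 45μ - 54 = (μ - 6)(μ - 3)^2.
Roots (with multiplicity): 3, 3, 6.

3, 3, 6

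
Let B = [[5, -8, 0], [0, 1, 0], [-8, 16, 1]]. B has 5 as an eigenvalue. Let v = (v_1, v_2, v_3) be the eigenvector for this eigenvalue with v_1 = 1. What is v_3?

-2

B − 5I = [[0, -8, 0], [0, -4, 0], [-8, 16, -4]].
Solving (B − 5I)v = 0 gives the eigenspace spanned by (1, 0, -2).
With v_1 = 1, v = (1, 0, -2), so v_3 = -2.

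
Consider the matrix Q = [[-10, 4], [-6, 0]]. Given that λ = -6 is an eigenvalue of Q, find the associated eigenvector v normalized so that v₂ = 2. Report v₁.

Q + 6I = [[-4, 4], [-6, 6]].
Solving (Q + 6I)v = 0 gives the eigenspace spanned by (2, 2).
With v₂ = 2, v = (2, 2), so v₁ = 2.

2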